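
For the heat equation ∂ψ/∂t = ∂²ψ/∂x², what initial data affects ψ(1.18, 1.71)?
The entire real line. The heat equation has infinite propagation speed: any initial disturbance instantly affects all points (though exponentially small far away).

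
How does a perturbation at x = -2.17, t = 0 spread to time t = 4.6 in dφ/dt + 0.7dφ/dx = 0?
At x = 1.05. The characteristic carries data from (-2.17, 0) to (1.05, 4.6).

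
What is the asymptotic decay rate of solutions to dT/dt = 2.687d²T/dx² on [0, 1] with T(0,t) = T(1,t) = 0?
Eigenvalues: λₙ = 2.687n²π².
First three modes:
  n=1: λ₁ = 2.687π² ≈ 26.52
  n=2: λ₂ = 10.748π² ≈ 106.079 (4× faster decay)
  n=3: λ₃ = 24.183π² ≈ 238.677 (9× faster decay)
As t → ∞, higher modes decay exponentially faster. The n=1 mode dominates: T ~ c₁ sin(πx) e^{-λ₁t}.
Decay rate: λ₁ = 2.687π² ≈ 26.52.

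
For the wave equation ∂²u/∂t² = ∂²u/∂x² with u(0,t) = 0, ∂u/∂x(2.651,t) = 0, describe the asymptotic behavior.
u oscillates (no decay). Energy is conserved; the solution oscillates indefinitely as standing waves.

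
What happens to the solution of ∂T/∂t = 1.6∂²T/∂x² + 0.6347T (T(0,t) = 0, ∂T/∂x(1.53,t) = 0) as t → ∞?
T → 0. Diffusion dominates reaction (r=0.6347 < κπ²/(4L²)≈1.69); solution decays.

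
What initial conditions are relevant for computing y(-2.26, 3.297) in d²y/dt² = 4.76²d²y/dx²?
Domain of dependence: [-17.95372, 13.43372]. Signals travel at speed 4.76, so data within |x - -2.26| ≤ 4.76·3.297 = 15.69372 can reach the point.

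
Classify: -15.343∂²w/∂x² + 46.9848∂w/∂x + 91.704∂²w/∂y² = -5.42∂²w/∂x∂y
Rewriting in standard form: -15.343∂²w/∂x² + 5.42∂²w/∂x∂y + 91.704∂²w/∂y² + 46.9848∂w/∂x = 0. Hyperbolic (discriminant = 5657.434288).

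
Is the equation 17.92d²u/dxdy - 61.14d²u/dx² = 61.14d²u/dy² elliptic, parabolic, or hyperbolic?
Rewriting in standard form: -61.14d²u/dx² + 17.92d²u/dxdy - 61.14d²u/dy² = 0. Computing B² - 4AC with A = -61.14, B = 17.92, C = -61.14: discriminant = -14631.272 (negative). Answer: elliptic.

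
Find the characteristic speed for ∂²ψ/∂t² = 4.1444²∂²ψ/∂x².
Speed = 4.1444. Information travels along characteristics x = x₀ ± 4.1444t.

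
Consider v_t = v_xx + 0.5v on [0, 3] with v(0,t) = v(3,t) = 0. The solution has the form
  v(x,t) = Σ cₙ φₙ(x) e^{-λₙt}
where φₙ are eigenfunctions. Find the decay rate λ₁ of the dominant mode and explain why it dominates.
Eigenvalues: λₙ = n²π²/3² - 0.5.
First three modes:
  n=1: λ₁ = π²/3² - 0.5 ≈ 0.597
  n=2: λ₂ = 4π²/3² - 0.5 ≈ 3.886
  n=3: λ₃ = 9π²/3² - 0.5 ≈ 9.37
Since π²/3² ≈ 1.097 > 0.5, all λₙ > 0.
The n=1 mode decays slowest → dominates as t → ∞.
Asymptotic: v ~ c₁ sin(πx/3) e^{-λ₁t} with decay rate λ₁ ≈ 0.597.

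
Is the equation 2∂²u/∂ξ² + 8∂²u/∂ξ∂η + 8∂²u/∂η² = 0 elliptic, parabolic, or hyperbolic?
Computing B² - 4AC with A = 2, B = 8, C = 8: discriminant = 0 (zero). Answer: parabolic.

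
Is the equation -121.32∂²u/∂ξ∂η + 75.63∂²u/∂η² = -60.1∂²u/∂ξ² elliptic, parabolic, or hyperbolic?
Rewriting in standard form: 60.1∂²u/∂ξ² - 121.32∂²u/∂ξ∂η + 75.63∂²u/∂η² = 0. Computing B² - 4AC with A = 60.1, B = -121.32, C = 75.63: discriminant = -3462.9096 (negative). Answer: elliptic.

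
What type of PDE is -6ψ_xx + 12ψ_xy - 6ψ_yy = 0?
With A = -6, B = 12, C = -6, the discriminant is 0. This is a parabolic PDE.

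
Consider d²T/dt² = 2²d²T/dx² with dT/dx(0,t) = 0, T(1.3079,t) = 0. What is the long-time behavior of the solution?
As t → ∞, T oscillates (no decay). Energy is conserved; the solution oscillates indefinitely as standing waves.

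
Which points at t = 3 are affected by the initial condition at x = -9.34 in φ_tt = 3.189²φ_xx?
Domain of influence: [-18.907, 0.227]. Data at x = -9.34 spreads outward at speed 3.189.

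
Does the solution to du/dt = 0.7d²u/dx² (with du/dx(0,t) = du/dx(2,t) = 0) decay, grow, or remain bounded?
u → constant (steady state). Heat is conserved (no flux at boundaries); solution approaches the spatial average.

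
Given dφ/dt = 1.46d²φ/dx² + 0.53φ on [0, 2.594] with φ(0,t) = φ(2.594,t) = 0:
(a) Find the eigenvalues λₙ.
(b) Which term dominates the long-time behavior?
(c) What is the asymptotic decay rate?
Eigenvalues: λₙ = 1.46n²π²/2.594² - 0.53.
First three modes:
  n=1: λ₁ = 1.46π²/2.594² - 0.53 ≈ 1.611
  n=2: λ₂ = 5.84π²/2.594² - 0.53 ≈ 8.036
  n=3: λ₃ = 13.14π²/2.594² - 0.53 ≈ 18.743
Since 1.46π²/2.594² ≈ 2.141 > 0.53, all λₙ > 0.
The n=1 mode decays slowest → dominates as t → ∞.
Asymptotic: φ ~ c₁ sin(πx/2.594) e^{-λ₁t} with decay rate λ₁ ≈ 1.611.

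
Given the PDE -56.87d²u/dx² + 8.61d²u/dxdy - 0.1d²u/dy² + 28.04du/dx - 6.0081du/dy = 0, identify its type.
The second-order coefficients are A = -56.87, B = 8.61, C = -0.1. Since B² - 4AC = 51.3841 > 0, this is a hyperbolic PDE.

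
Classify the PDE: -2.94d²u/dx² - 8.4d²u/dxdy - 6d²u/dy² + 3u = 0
A = -2.94, B = -8.4, C = -6. Discriminant B² - 4AC = 0. Since 0 = 0, parabolic.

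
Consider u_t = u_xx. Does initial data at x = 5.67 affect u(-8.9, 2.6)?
Yes, for any finite x. The heat equation has infinite propagation speed, so all initial data affects all points at any t > 0.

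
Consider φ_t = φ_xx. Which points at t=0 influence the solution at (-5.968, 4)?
The entire real line. The heat equation has infinite propagation speed: any initial disturbance instantly affects all points (though exponentially small far away).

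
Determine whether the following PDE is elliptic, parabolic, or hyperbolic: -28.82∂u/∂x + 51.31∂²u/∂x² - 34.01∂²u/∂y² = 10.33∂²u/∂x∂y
Rewriting in standard form: 51.31∂²u/∂x² - 10.33∂²u/∂x∂y - 34.01∂²u/∂y² - 28.82∂u/∂x = 0. Coefficients: A = 51.31, B = -10.33, C = -34.01. B² - 4AC = 7086.9213, which is positive, so the equation is hyperbolic.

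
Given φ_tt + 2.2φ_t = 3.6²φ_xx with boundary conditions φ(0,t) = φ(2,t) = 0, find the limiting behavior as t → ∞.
φ → 0. Damping (γ=2.2) dissipates energy; oscillations decay exponentially.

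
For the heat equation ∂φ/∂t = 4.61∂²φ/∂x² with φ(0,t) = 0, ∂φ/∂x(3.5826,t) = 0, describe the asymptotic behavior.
φ → 0. Heat escapes through the Dirichlet boundary.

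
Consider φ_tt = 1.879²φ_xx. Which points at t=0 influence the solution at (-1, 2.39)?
Domain of dependence: [-5.49081, 3.49081]. Signals travel at speed 1.879, so data within |x - -1| ≤ 1.879·2.39 = 4.49081 can reach the point.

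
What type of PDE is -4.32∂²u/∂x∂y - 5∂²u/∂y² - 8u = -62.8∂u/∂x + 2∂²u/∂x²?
Rewriting in standard form: -2∂²u/∂x² - 4.32∂²u/∂x∂y - 5∂²u/∂y² + 62.8∂u/∂x - 8u = 0. With A = -2, B = -4.32, C = -5, the discriminant is -21.3376. This is an elliptic PDE.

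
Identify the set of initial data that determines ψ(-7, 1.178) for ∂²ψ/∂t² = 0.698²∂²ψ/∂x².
Domain of dependence: [-7.822244, -6.177756]. Signals travel at speed 0.698, so data within |x - -7| ≤ 0.698·1.178 = 0.822244 can reach the point.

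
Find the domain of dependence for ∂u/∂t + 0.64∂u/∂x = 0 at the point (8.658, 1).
A single point: x = 8.018. The characteristic through (8.658, 1) is x - 0.64t = const, so x = 8.658 - 0.64·1 = 8.018.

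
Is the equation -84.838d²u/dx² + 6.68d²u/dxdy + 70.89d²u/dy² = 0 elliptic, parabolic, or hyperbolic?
Computing B² - 4AC with A = -84.838, B = 6.68, C = 70.89: discriminant = 24101.28568 (positive). Answer: hyperbolic.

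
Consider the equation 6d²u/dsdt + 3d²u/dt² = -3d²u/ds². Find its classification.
Rewriting in standard form: 3d²u/ds² + 6d²u/dsdt + 3d²u/dt² = 0. Parabolic. (A = 3, B = 6, C = 3 gives B² - 4AC = 0.)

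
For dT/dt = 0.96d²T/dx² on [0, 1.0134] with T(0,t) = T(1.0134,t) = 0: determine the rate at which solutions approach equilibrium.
Eigenvalues: λₙ = 0.96n²π²/1.0134².
First three modes:
  n=1: λ₁ = 0.96π²/1.0134² ≈ 9.226
  n=2: λ₂ = 3.84π²/1.0134² ≈ 36.904 (4× faster decay)
  n=3: λ₃ = 8.64π²/1.0134² ≈ 83.033 (9× faster decay)
As t → ∞, higher modes decay exponentially faster. The n=1 mode dominates: T ~ c₁ sin(πx/1.0134) e^{-λ₁t}.
Decay rate: λ₁ = 0.96π²/1.0134² ≈ 9.226.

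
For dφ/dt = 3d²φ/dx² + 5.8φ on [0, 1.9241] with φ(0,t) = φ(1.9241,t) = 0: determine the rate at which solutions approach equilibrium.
Eigenvalues: λₙ = 3n²π²/1.9241² - 5.8.
First three modes:
  n=1: λ₁ = 3π²/1.9241² - 5.8 ≈ 2.198
  n=2: λ₂ = 12π²/1.9241² - 5.8 ≈ 26.191
  n=3: λ₃ = 27π²/1.9241² - 5.8 ≈ 66.179
Since 3π²/1.9241² ≈ 7.998 > 5.8, all λₙ > 0.
The n=1 mode decays slowest → dominates as t → ∞.
Asymptotic: φ ~ c₁ sin(πx/1.9241) e^{-λ₁t} with decay rate λ₁ ≈ 2.198.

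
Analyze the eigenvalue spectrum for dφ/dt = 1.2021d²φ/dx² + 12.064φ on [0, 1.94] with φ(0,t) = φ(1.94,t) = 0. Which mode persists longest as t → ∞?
Eigenvalues: λₙ = 1.2021n²π²/1.94² - 12.064.
First three modes:
  n=1: λ₁ = 1.2021π²/1.94² - 12.064 ≈ -8.912
  n=2: λ₂ = 4.8084π²/1.94² - 12.064 ≈ 0.545
  n=3: λ₃ = 10.8189π²/1.94² - 12.064 ≈ 16.307
Since 1.2021π²/1.94² ≈ 3.152 < 12.064, λ₁ < 0.
The n=1 mode grows fastest (−λₙ is largest for n=1) → dominates.
Asymptotic: φ ~ c₁ sin(πx/1.94) e^{8.912t} (exponential growth at rate −λ₁ ≈ 8.912).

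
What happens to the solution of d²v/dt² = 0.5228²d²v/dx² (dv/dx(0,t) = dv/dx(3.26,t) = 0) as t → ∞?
v oscillates about a mean that drifts linearly in t (generically unbounded; no decay). There is no damping, so the nonconstant modes persist as standing waves (energy conserved, no decay). But with Neumann conditions at both ends the constant mode has eigenvalue 0: the spatial mean M(t) of v satisfies M'' = 0, so M(t) = M(0) + M'(0)·t. Unless the initial velocity has zero mean (∫v_t(x,0)dx = 0), the solution grows linearly in t (unbounded, though not exponentially); if it does have zero mean, the solution stays bounded and simply oscillates.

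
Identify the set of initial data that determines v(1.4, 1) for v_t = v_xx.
The entire real line. The heat equation has infinite propagation speed: any initial disturbance instantly affects all points (though exponentially small far away).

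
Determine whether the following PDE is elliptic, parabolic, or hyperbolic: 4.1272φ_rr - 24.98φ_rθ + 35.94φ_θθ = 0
Coefficients: A = 4.1272, B = -24.98, C = 35.94. B² - 4AC = 30.674128, which is positive, so the equation is hyperbolic.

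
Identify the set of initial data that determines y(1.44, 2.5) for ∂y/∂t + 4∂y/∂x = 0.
A single point: x = -8.56. The characteristic through (1.44, 2.5) is x - 4t = const, so x = 1.44 - 4·2.5 = -8.56.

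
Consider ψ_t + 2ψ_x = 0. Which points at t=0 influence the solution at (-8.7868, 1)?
A single point: x = -10.7868. The characteristic through (-8.7868, 1) is x - 2t = const, so x = -8.7868 - 2·1 = -10.7868.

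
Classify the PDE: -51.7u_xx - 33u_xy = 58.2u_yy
Rewriting in standard form: -51.7u_xx - 33u_xy - 58.2u_yy = 0. A = -51.7, B = -33, C = -58.2. Discriminant B² - 4AC = -10946.76. Since -10946.76 < 0, elliptic.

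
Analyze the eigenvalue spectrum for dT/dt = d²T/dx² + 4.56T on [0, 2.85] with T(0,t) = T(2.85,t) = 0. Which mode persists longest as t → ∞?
Eigenvalues: λₙ = n²π²/2.85² - 4.56.
First three modes:
  n=1: λ₁ = π²/2.85² - 4.56 ≈ -3.345
  n=2: λ₂ = 4π²/2.85² - 4.56 ≈ 0.3
  n=3: λ₃ = 9π²/2.85² - 4.56 ≈ 6.376
Since π²/2.85² ≈ 1.215 < 4.56, λ₁ < 0.
The n=1 mode grows fastest (−λₙ is largest for n=1) → dominates.
Asymptotic: T ~ c₁ sin(πx/2.85) e^{3.345t} (exponential growth at rate −λ₁ ≈ 3.345).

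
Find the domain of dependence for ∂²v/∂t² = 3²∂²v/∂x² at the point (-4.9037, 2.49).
Domain of dependence: [-12.3737, 2.5663]. Signals travel at speed 3, so data within |x - -4.9037| ≤ 3·2.49 = 7.47 can reach the point.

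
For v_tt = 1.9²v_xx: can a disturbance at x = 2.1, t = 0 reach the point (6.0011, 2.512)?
Yes. The domain of dependence is [1.2283, 10.7739], and 2.1 ∈ [1.2283, 10.7739].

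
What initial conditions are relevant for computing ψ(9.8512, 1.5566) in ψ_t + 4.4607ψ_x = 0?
A single point: x = 2.90767438. The characteristic through (9.8512, 1.5566) is x - 4.4607t = const, so x = 9.8512 - 4.4607·1.5566 = 2.90767438.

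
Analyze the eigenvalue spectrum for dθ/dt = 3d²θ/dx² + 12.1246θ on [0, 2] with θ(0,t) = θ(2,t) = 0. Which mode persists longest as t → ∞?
Eigenvalues: λₙ = 3n²π²/2² - 12.1246.
First three modes:
  n=1: λ₁ = 3π²/2² - 12.1246 ≈ -4.722
  n=2: λ₂ = 12π²/2² - 12.1246 ≈ 17.484
  n=3: λ₃ = 27π²/2² - 12.1246 ≈ 54.495
Since 3π²/2² ≈ 7.402 < 12.1246, λ₁ < 0.
The n=1 mode grows fastest (−λₙ is largest for n=1) → dominates.
Asymptotic: θ ~ c₁ sin(πx/2) e^{4.722t} (exponential growth at rate −λ₁ ≈ 4.722).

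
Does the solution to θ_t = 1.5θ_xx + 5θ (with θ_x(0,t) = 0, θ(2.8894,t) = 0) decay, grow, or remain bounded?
θ grows unboundedly. Reaction dominates diffusion (r=5 > κπ²/(4L²)≈0.44); solution grows exponentially.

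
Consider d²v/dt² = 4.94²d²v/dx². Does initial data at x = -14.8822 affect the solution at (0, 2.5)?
No. The domain of dependence is [-12.35, 12.35], and -14.8822 is outside this interval.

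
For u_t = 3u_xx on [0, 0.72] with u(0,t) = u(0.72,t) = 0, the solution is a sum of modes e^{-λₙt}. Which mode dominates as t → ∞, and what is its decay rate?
Eigenvalues: λₙ = 3n²π²/0.72².
First three modes:
  n=1: λ₁ = 3π²/0.72² ≈ 57.116
  n=2: λ₂ = 12π²/0.72² ≈ 228.463 (4× faster decay)
  n=3: λ₃ = 27π²/0.72² ≈ 514.042 (9× faster decay)
As t → ∞, higher modes decay exponentially faster. The n=1 mode dominates: u ~ c₁ sin(πx/0.72) e^{-λ₁t}.
Decay rate: λ₁ = 3π²/0.72² ≈ 57.116.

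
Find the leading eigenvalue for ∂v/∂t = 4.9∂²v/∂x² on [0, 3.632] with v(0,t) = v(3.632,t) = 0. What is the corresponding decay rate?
Eigenvalues: λₙ = 4.9n²π²/3.632².
First three modes:
  n=1: λ₁ = 4.9π²/3.632² ≈ 3.666
  n=2: λ₂ = 19.6π²/3.632² ≈ 14.664 (4× faster decay)
  n=3: λ₃ = 44.1π²/3.632² ≈ 32.995 (9× faster decay)
As t → ∞, higher modes decay exponentially faster. The n=1 mode dominates: v ~ c₁ sin(πx/3.632) e^{-λ₁t}.
Decay rate: λ₁ = 4.9π²/3.632² ≈ 3.666.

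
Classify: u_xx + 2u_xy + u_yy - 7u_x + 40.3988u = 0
Parabolic (discriminant = 0).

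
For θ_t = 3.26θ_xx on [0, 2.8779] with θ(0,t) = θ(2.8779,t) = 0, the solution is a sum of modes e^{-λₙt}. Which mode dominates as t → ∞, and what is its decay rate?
Eigenvalues: λₙ = 3.26n²π²/2.8779².
First three modes:
  n=1: λ₁ = 3.26π²/2.8779² ≈ 3.885
  n=2: λ₂ = 13.04π²/2.8779² ≈ 15.539 (4× faster decay)
  n=3: λ₃ = 29.34π²/2.8779² ≈ 34.963 (9× faster decay)
As t → ∞, higher modes decay exponentially faster. The n=1 mode dominates: θ ~ c₁ sin(πx/2.8779) e^{-λ₁t}.
Decay rate: λ₁ = 3.26π²/2.8779² ≈ 3.885.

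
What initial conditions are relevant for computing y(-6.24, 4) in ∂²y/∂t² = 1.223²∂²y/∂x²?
Domain of dependence: [-11.132, -1.348]. Signals travel at speed 1.223, so data within |x - -6.24| ≤ 1.223·4 = 4.892 can reach the point.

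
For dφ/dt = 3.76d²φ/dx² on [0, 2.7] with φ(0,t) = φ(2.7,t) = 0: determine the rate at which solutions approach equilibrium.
Eigenvalues: λₙ = 3.76n²π²/2.7².
First three modes:
  n=1: λ₁ = 3.76π²/2.7² ≈ 5.09
  n=2: λ₂ = 15.04π²/2.7² ≈ 20.362 (4× faster decay)
  n=3: λ₃ = 33.84π²/2.7² ≈ 45.814 (9× faster decay)
As t → ∞, higher modes decay exponentially faster. The n=1 mode dominates: φ ~ c₁ sin(πx/2.7) e^{-λ₁t}.
Decay rate: λ₁ = 3.76π²/2.7² ≈ 5.09.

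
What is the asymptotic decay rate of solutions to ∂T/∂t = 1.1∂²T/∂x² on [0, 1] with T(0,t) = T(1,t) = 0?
Eigenvalues: λₙ = 1.1n²π².
First three modes:
  n=1: λ₁ = 1.1π² ≈ 10.857
  n=2: λ₂ = 4.4π² ≈ 43.426 (4× faster decay)
  n=3: λ₃ = 9.9π² ≈ 97.709 (9× faster decay)
As t → ∞, higher modes decay exponentially faster. The n=1 mode dominates: T ~ c₁ sin(πx) e^{-λ₁t}.
Decay rate: λ₁ = 1.1π² ≈ 10.857.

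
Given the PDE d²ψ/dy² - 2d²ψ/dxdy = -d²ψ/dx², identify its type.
Rewriting in standard form: d²ψ/dx² - 2d²ψ/dxdy + d²ψ/dy² = 0. The second-order coefficients are A = 1, B = -2, C = 1. Since B² - 4AC = 0 = 0, this is a parabolic PDE.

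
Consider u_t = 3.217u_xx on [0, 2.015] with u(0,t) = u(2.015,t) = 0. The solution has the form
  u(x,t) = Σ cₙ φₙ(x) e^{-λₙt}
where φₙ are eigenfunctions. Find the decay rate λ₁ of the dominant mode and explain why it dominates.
Eigenvalues: λₙ = 3.217n²π²/2.015².
First three modes:
  n=1: λ₁ = 3.217π²/2.015² ≈ 7.82
  n=2: λ₂ = 12.868π²/2.015² ≈ 31.28 (4× faster decay)
  n=3: λ₃ = 28.953π²/2.015² ≈ 70.379 (9× faster decay)
As t → ∞, higher modes decay exponentially faster. The n=1 mode dominates: u ~ c₁ sin(πx/2.015) e^{-λ₁t}.
Decay rate: λ₁ = 3.217π²/2.015² ≈ 7.82.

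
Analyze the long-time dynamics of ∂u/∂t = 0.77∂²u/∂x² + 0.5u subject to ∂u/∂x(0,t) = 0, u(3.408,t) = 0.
Long-time behavior: u grows unboundedly. Reaction dominates diffusion (r=0.5 > κπ²/(4L²)≈0.16); solution grows exponentially.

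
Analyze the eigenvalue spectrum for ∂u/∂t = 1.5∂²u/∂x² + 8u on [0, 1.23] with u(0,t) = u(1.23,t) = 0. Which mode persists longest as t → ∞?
Eigenvalues: λₙ = 1.5n²π²/1.23² - 8.
First three modes:
  n=1: λ₁ = 1.5π²/1.23² - 8 ≈ 1.785
  n=2: λ₂ = 6π²/1.23² - 8 ≈ 31.142
  n=3: λ₃ = 13.5π²/1.23² - 8 ≈ 80.069
Since 1.5π²/1.23² ≈ 9.785 > 8, all λₙ > 0.
The n=1 mode decays slowest → dominates as t → ∞.
Asymptotic: u ~ c₁ sin(πx/1.23) e^{-λ₁t} with decay rate λ₁ ≈ 1.785.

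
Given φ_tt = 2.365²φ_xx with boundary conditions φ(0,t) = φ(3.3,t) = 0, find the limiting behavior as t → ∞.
φ oscillates (no decay). Energy is conserved; the solution oscillates indefinitely as standing waves.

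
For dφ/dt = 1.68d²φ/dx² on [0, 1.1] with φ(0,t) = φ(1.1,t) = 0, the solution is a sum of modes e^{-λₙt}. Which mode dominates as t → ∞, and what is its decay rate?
Eigenvalues: λₙ = 1.68n²π²/1.1².
First three modes:
  n=1: λ₁ = 1.68π²/1.1² ≈ 13.703
  n=2: λ₂ = 6.72π²/1.1² ≈ 54.813 (4× faster decay)
  n=3: λ₃ = 15.12π²/1.1² ≈ 123.329 (9× faster decay)
As t → ∞, higher modes decay exponentially faster. The n=1 mode dominates: φ ~ c₁ sin(πx/1.1) e^{-λ₁t}.
Decay rate: λ₁ = 1.68π²/1.1² ≈ 13.703.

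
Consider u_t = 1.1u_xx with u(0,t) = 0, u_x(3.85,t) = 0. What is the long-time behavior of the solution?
As t → ∞, u → 0. Heat escapes through the Dirichlet boundary.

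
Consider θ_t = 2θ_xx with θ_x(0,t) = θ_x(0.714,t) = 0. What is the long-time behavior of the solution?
As t → ∞, θ → constant (steady state). Heat is conserved (no flux at boundaries); solution approaches the spatial average.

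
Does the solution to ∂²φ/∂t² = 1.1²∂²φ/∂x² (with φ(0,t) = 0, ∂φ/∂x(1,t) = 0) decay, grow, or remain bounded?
φ oscillates (no decay). Energy is conserved; the solution oscillates indefinitely as standing waves.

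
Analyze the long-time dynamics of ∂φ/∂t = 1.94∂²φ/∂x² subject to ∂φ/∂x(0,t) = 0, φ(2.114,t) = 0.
Long-time behavior: φ → 0. Heat escapes through the Dirichlet boundary.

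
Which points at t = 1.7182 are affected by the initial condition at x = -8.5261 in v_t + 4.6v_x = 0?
At x = -0.62238. The characteristic carries data from (-8.5261, 0) to (-0.62238, 1.7182).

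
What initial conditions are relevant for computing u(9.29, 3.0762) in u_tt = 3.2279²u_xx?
Domain of dependence: [-0.63966598, 19.21966598]. Signals travel at speed 3.2279, so data within |x - 9.29| ≤ 3.2279·3.0762 = 9.92966598 can reach the point.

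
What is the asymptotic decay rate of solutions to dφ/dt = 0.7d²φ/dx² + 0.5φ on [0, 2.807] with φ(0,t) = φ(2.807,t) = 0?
Eigenvalues: λₙ = 0.7n²π²/2.807² - 0.5.
First three modes:
  n=1: λ₁ = 0.7π²/2.807² - 0.5 ≈ 0.377
  n=2: λ₂ = 2.8π²/2.807² - 0.5 ≈ 3.007
  n=3: λ₃ = 6.3π²/2.807² - 0.5 ≈ 7.391
Since 0.7π²/2.807² ≈ 0.877 > 0.5, all λₙ > 0.
The n=1 mode decays slowest → dominates as t → ∞.
Asymptotic: φ ~ c₁ sin(πx/2.807) e^{-λ₁t} with decay rate λ₁ ≈ 0.377.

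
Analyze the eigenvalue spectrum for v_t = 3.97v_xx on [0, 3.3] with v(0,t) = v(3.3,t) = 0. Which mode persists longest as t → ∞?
Eigenvalues: λₙ = 3.97n²π²/3.3².
First three modes:
  n=1: λ₁ = 3.97π²/3.3² ≈ 3.598
  n=2: λ₂ = 15.88π²/3.3² ≈ 14.392 (4× faster decay)
  n=3: λ₃ = 35.73π²/3.3² ≈ 32.382 (9× faster decay)
As t → ∞, higher modes decay exponentially faster. The n=1 mode dominates: v ~ c₁ sin(πx/3.3) e^{-λ₁t}.
Decay rate: λ₁ = 3.97π²/3.3² ≈ 3.598.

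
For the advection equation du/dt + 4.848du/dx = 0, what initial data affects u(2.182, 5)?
A single point: x = -22.058. The characteristic through (2.182, 5) is x - 4.848t = const, so x = 2.182 - 4.848·5 = -22.058.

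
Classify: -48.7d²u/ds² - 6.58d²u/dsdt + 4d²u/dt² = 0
Hyperbolic (discriminant = 822.4964).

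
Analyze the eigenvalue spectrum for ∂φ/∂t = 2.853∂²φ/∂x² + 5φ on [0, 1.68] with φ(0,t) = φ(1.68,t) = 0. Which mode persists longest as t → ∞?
Eigenvalues: λₙ = 2.853n²π²/1.68² - 5.
First three modes:
  n=1: λ₁ = 2.853π²/1.68² - 5 ≈ 4.977
  n=2: λ₂ = 11.412π²/1.68² - 5 ≈ 34.906
  n=3: λ₃ = 25.677π²/1.68² - 5 ≈ 84.789
Since 2.853π²/1.68² ≈ 9.977 > 5, all λₙ > 0.
The n=1 mode decays slowest → dominates as t → ∞.
Asymptotic: φ ~ c₁ sin(πx/1.68) e^{-λ₁t} with decay rate λ₁ ≈ 4.977.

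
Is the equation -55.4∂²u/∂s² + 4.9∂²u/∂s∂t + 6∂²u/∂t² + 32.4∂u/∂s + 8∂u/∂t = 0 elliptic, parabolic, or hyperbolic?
Computing B² - 4AC with A = -55.4, B = 4.9, C = 6: discriminant = 1353.61 (positive). Answer: hyperbolic.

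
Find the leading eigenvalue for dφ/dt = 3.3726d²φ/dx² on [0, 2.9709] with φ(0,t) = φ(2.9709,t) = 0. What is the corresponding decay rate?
Eigenvalues: λₙ = 3.3726n²π²/2.9709².
First three modes:
  n=1: λ₁ = 3.3726π²/2.9709² ≈ 3.771
  n=2: λ₂ = 13.4904π²/2.9709² ≈ 15.085 (4× faster decay)
  n=3: λ₃ = 30.3534π²/2.9709² ≈ 33.941 (9× faster decay)
As t → ∞, higher modes decay exponentially faster. The n=1 mode dominates: φ ~ c₁ sin(πx/2.9709) e^{-λ₁t}.
Decay rate: λ₁ = 3.3726π²/2.9709² ≈ 3.771.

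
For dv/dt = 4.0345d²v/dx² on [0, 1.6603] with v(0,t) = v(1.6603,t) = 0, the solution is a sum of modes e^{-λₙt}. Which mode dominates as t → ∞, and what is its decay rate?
Eigenvalues: λₙ = 4.0345n²π²/1.6603².
First three modes:
  n=1: λ₁ = 4.0345π²/1.6603² ≈ 14.445
  n=2: λ₂ = 16.138π²/1.6603² ≈ 57.78 (4× faster decay)
  n=3: λ₃ = 36.3105π²/1.6603² ≈ 130.005 (9× faster decay)
As t → ∞, higher modes decay exponentially faster. The n=1 mode dominates: v ~ c₁ sin(πx/1.6603) e^{-λ₁t}.
Decay rate: λ₁ = 4.0345π²/1.6603² ≈ 14.445.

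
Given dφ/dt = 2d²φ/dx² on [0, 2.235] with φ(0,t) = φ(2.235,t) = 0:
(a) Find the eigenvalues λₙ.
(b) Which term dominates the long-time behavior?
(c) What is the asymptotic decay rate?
Eigenvalues: λₙ = 2n²π²/2.235².
First three modes:
  n=1: λ₁ = 2π²/2.235² ≈ 3.952
  n=2: λ₂ = 8π²/2.235² ≈ 15.806 (4× faster decay)
  n=3: λ₃ = 18π²/2.235² ≈ 35.565 (9× faster decay)
As t → ∞, higher modes decay exponentially faster. The n=1 mode dominates: φ ~ c₁ sin(πx/2.235) e^{-λ₁t}.
Decay rate: λ₁ = 2π²/2.235² ≈ 3.952.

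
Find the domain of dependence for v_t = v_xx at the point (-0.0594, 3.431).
The entire real line. The heat equation has infinite propagation speed: any initial disturbance instantly affects all points (though exponentially small far away).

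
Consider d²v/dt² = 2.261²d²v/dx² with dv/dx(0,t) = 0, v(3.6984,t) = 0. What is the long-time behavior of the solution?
As t → ∞, v oscillates (no decay). Energy is conserved; the solution oscillates indefinitely as standing waves.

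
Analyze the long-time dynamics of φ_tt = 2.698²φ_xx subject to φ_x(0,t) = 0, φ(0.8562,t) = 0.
Long-time behavior: φ oscillates (no decay). Energy is conserved; the solution oscillates indefinitely as standing waves.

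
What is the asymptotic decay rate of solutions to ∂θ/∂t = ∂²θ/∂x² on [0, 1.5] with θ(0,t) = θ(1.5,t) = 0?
Eigenvalues: λₙ = n²π²/1.5².
First three modes:
  n=1: λ₁ = π²/1.5² ≈ 4.386
  n=2: λ₂ = 4π²/1.5² ≈ 17.546 (4× faster decay)
  n=3: λ₃ = 9π²/1.5² ≈ 39.478 (9× faster decay)
As t → ∞, higher modes decay exponentially faster. The n=1 mode dominates: θ ~ c₁ sin(πx/1.5) e^{-λ₁t}.
Decay rate: λ₁ = π²/1.5² ≈ 4.386.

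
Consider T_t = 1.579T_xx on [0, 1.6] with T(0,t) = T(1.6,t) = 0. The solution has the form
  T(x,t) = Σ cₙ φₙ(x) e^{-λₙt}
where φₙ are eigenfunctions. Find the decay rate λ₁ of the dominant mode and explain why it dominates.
Eigenvalues: λₙ = 1.579n²π²/1.6².
First three modes:
  n=1: λ₁ = 1.579π²/1.6² ≈ 6.088
  n=2: λ₂ = 6.316π²/1.6² ≈ 24.35 (4× faster decay)
  n=3: λ₃ = 14.211π²/1.6² ≈ 54.788 (9× faster decay)
As t → ∞, higher modes decay exponentially faster. The n=1 mode dominates: T ~ c₁ sin(πx/1.6) e^{-λ₁t}.
Decay rate: λ₁ = 1.579π²/1.6² ≈ 6.088.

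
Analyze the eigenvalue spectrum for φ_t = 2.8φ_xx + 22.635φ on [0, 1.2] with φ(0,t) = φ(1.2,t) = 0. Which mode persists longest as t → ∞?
Eigenvalues: λₙ = 2.8n²π²/1.2² - 22.635.
First three modes:
  n=1: λ₁ = 2.8π²/1.2² - 22.635 ≈ -3.444
  n=2: λ₂ = 11.2π²/1.2² - 22.635 ≈ 54.129
  n=3: λ₃ = 25.2π²/1.2² - 22.635 ≈ 150.083
Since 2.8π²/1.2² ≈ 19.191 < 22.635, λ₁ < 0.
The n=1 mode grows fastest (−λₙ is largest for n=1) → dominates.
Asymptotic: φ ~ c₁ sin(πx/1.2) e^{3.444t} (exponential growth at rate −λ₁ ≈ 3.444).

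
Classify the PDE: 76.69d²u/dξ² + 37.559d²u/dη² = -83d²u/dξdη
Rewriting in standard form: 76.69d²u/dξ² + 83d²u/dξdη + 37.559d²u/dη² = 0. A = 76.69, B = 83, C = 37.559. Discriminant B² - 4AC = -4632.59884. Since -4632.59884 < 0, elliptic.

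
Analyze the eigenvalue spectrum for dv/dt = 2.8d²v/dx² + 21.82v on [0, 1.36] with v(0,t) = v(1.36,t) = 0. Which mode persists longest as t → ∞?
Eigenvalues: λₙ = 2.8n²π²/1.36² - 21.82.
First three modes:
  n=1: λ₁ = 2.8π²/1.36² - 21.82 ≈ -6.879
  n=2: λ₂ = 11.2π²/1.36² - 21.82 ≈ 37.944
  n=3: λ₃ = 25.2π²/1.36² - 21.82 ≈ 112.649
Since 2.8π²/1.36² ≈ 14.941 < 21.82, λ₁ < 0.
The n=1 mode grows fastest (−λₙ is largest for n=1) → dominates.
Asymptotic: v ~ c₁ sin(πx/1.36) e^{6.879t} (exponential growth at rate −λ₁ ≈ 6.879).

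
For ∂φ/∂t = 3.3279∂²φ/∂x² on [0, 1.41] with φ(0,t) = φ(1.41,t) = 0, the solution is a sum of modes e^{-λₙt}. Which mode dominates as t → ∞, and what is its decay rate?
Eigenvalues: λₙ = 3.3279n²π²/1.41².
First three modes:
  n=1: λ₁ = 3.3279π²/1.41² ≈ 16.521
  n=2: λ₂ = 13.3116π²/1.41² ≈ 66.083 (4× faster decay)
  n=3: λ₃ = 29.9511π²/1.41² ≈ 148.687 (9× faster decay)
As t → ∞, higher modes decay exponentially faster. The n=1 mode dominates: φ ~ c₁ sin(πx/1.41) e^{-λ₁t}.
Decay rate: λ₁ = 3.3279π²/1.41² ≈ 16.521.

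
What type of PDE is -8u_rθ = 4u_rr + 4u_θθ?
Rewriting in standard form: -4u_rr - 8u_rθ - 4u_θθ = 0. With A = -4, B = -8, C = -4, the discriminant is 0. This is a parabolic PDE.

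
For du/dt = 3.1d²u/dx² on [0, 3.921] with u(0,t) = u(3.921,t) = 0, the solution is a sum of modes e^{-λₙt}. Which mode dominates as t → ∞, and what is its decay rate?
Eigenvalues: λₙ = 3.1n²π²/3.921².
First three modes:
  n=1: λ₁ = 3.1π²/3.921² ≈ 1.99
  n=2: λ₂ = 12.4π²/3.921² ≈ 7.96 (4× faster decay)
  n=3: λ₃ = 27.9π²/3.921² ≈ 17.911 (9× faster decay)
As t → ∞, higher modes decay exponentially faster. The n=1 mode dominates: u ~ c₁ sin(πx/3.921) e^{-λ₁t}.
Decay rate: λ₁ = 3.1π²/3.921² ≈ 1.99.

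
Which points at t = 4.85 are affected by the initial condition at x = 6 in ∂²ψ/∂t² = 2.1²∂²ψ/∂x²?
Domain of influence: [-4.185, 16.185]. Data at x = 6 spreads outward at speed 2.1.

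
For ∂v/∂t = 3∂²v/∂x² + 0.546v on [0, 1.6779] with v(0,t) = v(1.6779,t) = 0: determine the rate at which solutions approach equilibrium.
Eigenvalues: λₙ = 3n²π²/1.6779² - 0.546.
First three modes:
  n=1: λ₁ = 3π²/1.6779² - 0.546 ≈ 9.971
  n=2: λ₂ = 12π²/1.6779² - 0.546 ≈ 41.522
  n=3: λ₃ = 27π²/1.6779² - 0.546 ≈ 94.106
Since 3π²/1.6779² ≈ 10.517 > 0.546, all λₙ > 0.
The n=1 mode decays slowest → dominates as t → ∞.
Asymptotic: v ~ c₁ sin(πx/1.6779) e^{-λ₁t} with decay rate λ₁ ≈ 9.971.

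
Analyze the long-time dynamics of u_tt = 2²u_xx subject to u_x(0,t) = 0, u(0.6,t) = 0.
Long-time behavior: u oscillates (no decay). Energy is conserved; the solution oscillates indefinitely as standing waves.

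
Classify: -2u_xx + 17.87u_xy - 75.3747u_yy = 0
Elliptic (discriminant = -283.6607).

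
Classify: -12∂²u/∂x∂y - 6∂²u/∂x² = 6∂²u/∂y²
Rewriting in standard form: -6∂²u/∂x² - 12∂²u/∂x∂y - 6∂²u/∂y² = 0. Parabolic (discriminant = 0).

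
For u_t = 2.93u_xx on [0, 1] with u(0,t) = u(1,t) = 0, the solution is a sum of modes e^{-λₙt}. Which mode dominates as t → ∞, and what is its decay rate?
Eigenvalues: λₙ = 2.93n²π².
First three modes:
  n=1: λ₁ = 2.93π² ≈ 28.918
  n=2: λ₂ = 11.72π² ≈ 115.672 (4× faster decay)
  n=3: λ₃ = 26.37π² ≈ 260.261 (9× faster decay)
As t → ∞, higher modes decay exponentially faster. The n=1 mode dominates: u ~ c₁ sin(πx) e^{-λ₁t}.
Decay rate: λ₁ = 2.93π² ≈ 28.918.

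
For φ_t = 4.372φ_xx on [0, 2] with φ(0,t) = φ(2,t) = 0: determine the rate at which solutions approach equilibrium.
Eigenvalues: λₙ = 4.372n²π²/2².
First three modes:
  n=1: λ₁ = 4.372π²/2² ≈ 10.787
  n=2: λ₂ = 17.488π²/2² ≈ 43.15 (4× faster decay)
  n=3: λ₃ = 39.348π²/2² ≈ 97.087 (9× faster decay)
As t → ∞, higher modes decay exponentially faster. The n=1 mode dominates: φ ~ c₁ sin(πx/2) e^{-λ₁t}.
Decay rate: λ₁ = 4.372π²/2² ≈ 10.787.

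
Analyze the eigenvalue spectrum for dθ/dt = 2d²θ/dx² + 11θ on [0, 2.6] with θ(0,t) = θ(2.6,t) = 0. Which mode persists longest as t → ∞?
Eigenvalues: λₙ = 2n²π²/2.6² - 11.
First three modes:
  n=1: λ₁ = 2π²/2.6² - 11 ≈ -8.08
  n=2: λ₂ = 8π²/2.6² - 11 ≈ 0.68
  n=3: λ₃ = 18π²/2.6² - 11 ≈ 15.28
Since 2π²/2.6² ≈ 2.92 < 11, λ₁ < 0.
The n=1 mode grows fastest (−λₙ is largest for n=1) → dominates.
Asymptotic: θ ~ c₁ sin(πx/2.6) e^{8.08t} (exponential growth at rate −λ₁ ≈ 8.08).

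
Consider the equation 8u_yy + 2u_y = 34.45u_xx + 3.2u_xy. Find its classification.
Rewriting in standard form: -34.45u_xx - 3.2u_xy + 8u_yy + 2u_y = 0. Hyperbolic. (A = -34.45, B = -3.2, C = 8 gives B² - 4AC = 1112.64.)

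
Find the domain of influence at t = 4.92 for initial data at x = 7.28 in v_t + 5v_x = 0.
At x = 31.88. The characteristic carries data from (7.28, 0) to (31.88, 4.92).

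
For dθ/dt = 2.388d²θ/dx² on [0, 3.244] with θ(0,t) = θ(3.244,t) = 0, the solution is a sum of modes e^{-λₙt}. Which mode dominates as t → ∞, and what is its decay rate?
Eigenvalues: λₙ = 2.388n²π²/3.244².
First three modes:
  n=1: λ₁ = 2.388π²/3.244² ≈ 2.24
  n=2: λ₂ = 9.552π²/3.244² ≈ 8.958 (4× faster decay)
  n=3: λ₃ = 21.492π²/3.244² ≈ 20.156 (9× faster decay)
As t → ∞, higher modes decay exponentially faster. The n=1 mode dominates: θ ~ c₁ sin(πx/3.244) e^{-λ₁t}.
Decay rate: λ₁ = 2.388π²/3.244² ≈ 2.24.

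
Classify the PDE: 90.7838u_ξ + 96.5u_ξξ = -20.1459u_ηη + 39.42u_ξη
Rewriting in standard form: 96.5u_ξξ - 39.42u_ξη + 20.1459u_ηη + 90.7838u_ξ = 0. A = 96.5, B = -39.42, C = 20.1459. Discriminant B² - 4AC = -6222.381. Since -6222.381 < 0, elliptic.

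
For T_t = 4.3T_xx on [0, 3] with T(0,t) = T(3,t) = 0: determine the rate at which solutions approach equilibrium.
Eigenvalues: λₙ = 4.3n²π²/3².
First three modes:
  n=1: λ₁ = 4.3π²/3² ≈ 4.715
  n=2: λ₂ = 17.2π²/3² ≈ 18.862 (4× faster decay)
  n=3: λ₃ = 38.7π²/3² ≈ 42.439 (9× faster decay)
As t → ∞, higher modes decay exponentially faster. The n=1 mode dominates: T ~ c₁ sin(πx/3) e^{-λ₁t}.
Decay rate: λ₁ = 4.3π²/3² ≈ 4.715.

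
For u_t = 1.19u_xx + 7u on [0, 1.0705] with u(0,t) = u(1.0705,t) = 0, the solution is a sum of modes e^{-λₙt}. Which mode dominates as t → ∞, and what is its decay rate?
Eigenvalues: λₙ = 1.19n²π²/1.0705² - 7.
First three modes:
  n=1: λ₁ = 1.19π²/1.0705² - 7 ≈ 3.249
  n=2: λ₂ = 4.76π²/1.0705² - 7 ≈ 33.995
  n=3: λ₃ = 10.71π²/1.0705² - 7 ≈ 85.239
Since 1.19π²/1.0705² ≈ 10.249 > 7, all λₙ > 0.
The n=1 mode decays slowest → dominates as t → ∞.
Asymptotic: u ~ c₁ sin(πx/1.0705) e^{-λ₁t} with decay rate λ₁ ≈ 3.249.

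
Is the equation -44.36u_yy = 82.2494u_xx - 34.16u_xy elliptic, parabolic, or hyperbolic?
Rewriting in standard form: -82.2494u_xx + 34.16u_xy - 44.36u_yy = 0. Computing B² - 4AC with A = -82.2494, B = 34.16, C = -44.36: discriminant = -13427.427936 (negative). Answer: elliptic.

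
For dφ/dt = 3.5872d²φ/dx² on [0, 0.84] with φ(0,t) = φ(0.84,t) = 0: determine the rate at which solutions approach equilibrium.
Eigenvalues: λₙ = 3.5872n²π²/0.84².
First three modes:
  n=1: λ₁ = 3.5872π²/0.84² ≈ 50.176
  n=2: λ₂ = 14.3488π²/0.84² ≈ 200.704 (4× faster decay)
  n=3: λ₃ = 32.2848π²/0.84² ≈ 451.585 (9× faster decay)
As t → ∞, higher modes decay exponentially faster. The n=1 mode dominates: φ ~ c₁ sin(πx/0.84) e^{-λ₁t}.
Decay rate: λ₁ = 3.5872π²/0.84² ≈ 50.176.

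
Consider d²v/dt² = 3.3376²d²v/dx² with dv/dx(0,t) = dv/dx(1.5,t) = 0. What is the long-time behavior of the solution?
As t → ∞, v oscillates about a mean that drifts linearly in t (generically unbounded; no decay). There is no damping, so the nonconstant modes persist as standing waves (energy conserved, no decay). But with Neumann conditions at both ends the constant mode has eigenvalue 0: the spatial mean M(t) of v satisfies M'' = 0, so M(t) = M(0) + M'(0)·t. Unless the initial velocity has zero mean (∫v_t(x,0)dx = 0), the solution grows linearly in t (unbounded, though not exponentially); if it does have zero mean, the solution stays bounded and simply oscillates.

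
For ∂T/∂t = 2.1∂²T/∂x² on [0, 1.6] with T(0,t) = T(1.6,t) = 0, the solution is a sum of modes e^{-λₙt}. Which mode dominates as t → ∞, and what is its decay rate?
Eigenvalues: λₙ = 2.1n²π²/1.6².
First three modes:
  n=1: λ₁ = 2.1π²/1.6² ≈ 8.096
  n=2: λ₂ = 8.4π²/1.6² ≈ 32.385 (4× faster decay)
  n=3: λ₃ = 18.9π²/1.6² ≈ 72.865 (9× faster decay)
As t → ∞, higher modes decay exponentially faster. The n=1 mode dominates: T ~ c₁ sin(πx/1.6) e^{-λ₁t}.
Decay rate: λ₁ = 2.1π²/1.6² ≈ 8.096.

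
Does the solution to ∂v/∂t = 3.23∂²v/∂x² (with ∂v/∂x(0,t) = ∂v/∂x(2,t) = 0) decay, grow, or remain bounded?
v → constant (steady state). Heat is conserved (no flux at boundaries); solution approaches the spatial average.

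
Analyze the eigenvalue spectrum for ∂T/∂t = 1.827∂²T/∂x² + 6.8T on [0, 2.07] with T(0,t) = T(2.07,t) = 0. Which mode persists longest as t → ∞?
Eigenvalues: λₙ = 1.827n²π²/2.07² - 6.8.
First three modes:
  n=1: λ₁ = 1.827π²/2.07² - 6.8 ≈ -2.592
  n=2: λ₂ = 7.308π²/2.07² - 6.8 ≈ 10.033
  n=3: λ₃ = 16.443π²/2.07² - 6.8 ≈ 31.074
Since 1.827π²/2.07² ≈ 4.208 < 6.8, λ₁ < 0.
The n=1 mode grows fastest (−λₙ is largest for n=1) → dominates.
Asymptotic: T ~ c₁ sin(πx/2.07) e^{2.592t} (exponential growth at rate −λ₁ ≈ 2.592).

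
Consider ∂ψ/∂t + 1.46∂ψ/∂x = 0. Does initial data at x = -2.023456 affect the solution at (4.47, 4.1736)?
No. Only data at x = -1.623456 affects (4.47, 4.1736). Advection has one-way propagation along characteristics.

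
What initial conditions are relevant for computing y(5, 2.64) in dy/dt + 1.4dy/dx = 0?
A single point: x = 1.304. The characteristic through (5, 2.64) is x - 1.4t = const, so x = 5 - 1.4·2.64 = 1.304.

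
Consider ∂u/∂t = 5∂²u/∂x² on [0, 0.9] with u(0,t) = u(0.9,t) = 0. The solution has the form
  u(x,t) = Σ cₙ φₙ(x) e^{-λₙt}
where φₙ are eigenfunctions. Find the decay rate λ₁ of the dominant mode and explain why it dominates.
Eigenvalues: λₙ = 5n²π²/0.9².
First three modes:
  n=1: λ₁ = 5π²/0.9² ≈ 60.923
  n=2: λ₂ = 20π²/0.9² ≈ 243.694 (4× faster decay)
  n=3: λ₃ = 45π²/0.9² ≈ 548.311 (9× faster decay)
As t → ∞, higher modes decay exponentially faster. The n=1 mode dominates: u ~ c₁ sin(πx/0.9) e^{-λ₁t}.
Decay rate: λ₁ = 5π²/0.9² ≈ 60.923.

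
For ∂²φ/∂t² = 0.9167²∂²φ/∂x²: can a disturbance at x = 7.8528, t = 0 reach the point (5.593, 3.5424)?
Yes. The domain of dependence is [2.34568192, 8.84031808], and 7.8528 ∈ [2.34568192, 8.84031808].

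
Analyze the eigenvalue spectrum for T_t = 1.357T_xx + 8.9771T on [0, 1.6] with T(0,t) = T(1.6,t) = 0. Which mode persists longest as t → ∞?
Eigenvalues: λₙ = 1.357n²π²/1.6² - 8.9771.
First three modes:
  n=1: λ₁ = 1.357π²/1.6² - 8.9771 ≈ -3.745
  n=2: λ₂ = 5.428π²/1.6² - 8.9771 ≈ 11.95
  n=3: λ₃ = 12.213π²/1.6² - 8.9771 ≈ 38.108
Since 1.357π²/1.6² ≈ 5.232 < 8.9771, λ₁ < 0.
The n=1 mode grows fastest (−λₙ is largest for n=1) → dominates.
Asymptotic: T ~ c₁ sin(πx/1.6) e^{3.745t} (exponential growth at rate −λ₁ ≈ 3.745).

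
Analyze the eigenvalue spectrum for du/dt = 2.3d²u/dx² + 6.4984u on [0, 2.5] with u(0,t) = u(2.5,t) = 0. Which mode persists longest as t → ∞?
Eigenvalues: λₙ = 2.3n²π²/2.5² - 6.4984.
First three modes:
  n=1: λ₁ = 2.3π²/2.5² - 6.4984 ≈ -2.866
  n=2: λ₂ = 9.2π²/2.5² - 6.4984 ≈ 8.03
  n=3: λ₃ = 20.7π²/2.5² - 6.4984 ≈ 26.19
Since 2.3π²/2.5² ≈ 3.632 < 6.4984, λ₁ < 0.
The n=1 mode grows fastest (−λₙ is largest for n=1) → dominates.
Asymptotic: u ~ c₁ sin(πx/2.5) e^{2.866t} (exponential growth at rate −λ₁ ≈ 2.866).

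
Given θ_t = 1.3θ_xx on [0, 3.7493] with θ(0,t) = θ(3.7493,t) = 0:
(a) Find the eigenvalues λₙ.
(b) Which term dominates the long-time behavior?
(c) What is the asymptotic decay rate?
Eigenvalues: λₙ = 1.3n²π²/3.7493².
First three modes:
  n=1: λ₁ = 1.3π²/3.7493² ≈ 0.913
  n=2: λ₂ = 5.2π²/3.7493² ≈ 3.651 (4× faster decay)
  n=3: λ₃ = 11.7π²/3.7493² ≈ 8.215 (9× faster decay)
As t → ∞, higher modes decay exponentially faster. The n=1 mode dominates: θ ~ c₁ sin(πx/3.7493) e^{-λ₁t}.
Decay rate: λ₁ = 1.3π²/3.7493² ≈ 0.913.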